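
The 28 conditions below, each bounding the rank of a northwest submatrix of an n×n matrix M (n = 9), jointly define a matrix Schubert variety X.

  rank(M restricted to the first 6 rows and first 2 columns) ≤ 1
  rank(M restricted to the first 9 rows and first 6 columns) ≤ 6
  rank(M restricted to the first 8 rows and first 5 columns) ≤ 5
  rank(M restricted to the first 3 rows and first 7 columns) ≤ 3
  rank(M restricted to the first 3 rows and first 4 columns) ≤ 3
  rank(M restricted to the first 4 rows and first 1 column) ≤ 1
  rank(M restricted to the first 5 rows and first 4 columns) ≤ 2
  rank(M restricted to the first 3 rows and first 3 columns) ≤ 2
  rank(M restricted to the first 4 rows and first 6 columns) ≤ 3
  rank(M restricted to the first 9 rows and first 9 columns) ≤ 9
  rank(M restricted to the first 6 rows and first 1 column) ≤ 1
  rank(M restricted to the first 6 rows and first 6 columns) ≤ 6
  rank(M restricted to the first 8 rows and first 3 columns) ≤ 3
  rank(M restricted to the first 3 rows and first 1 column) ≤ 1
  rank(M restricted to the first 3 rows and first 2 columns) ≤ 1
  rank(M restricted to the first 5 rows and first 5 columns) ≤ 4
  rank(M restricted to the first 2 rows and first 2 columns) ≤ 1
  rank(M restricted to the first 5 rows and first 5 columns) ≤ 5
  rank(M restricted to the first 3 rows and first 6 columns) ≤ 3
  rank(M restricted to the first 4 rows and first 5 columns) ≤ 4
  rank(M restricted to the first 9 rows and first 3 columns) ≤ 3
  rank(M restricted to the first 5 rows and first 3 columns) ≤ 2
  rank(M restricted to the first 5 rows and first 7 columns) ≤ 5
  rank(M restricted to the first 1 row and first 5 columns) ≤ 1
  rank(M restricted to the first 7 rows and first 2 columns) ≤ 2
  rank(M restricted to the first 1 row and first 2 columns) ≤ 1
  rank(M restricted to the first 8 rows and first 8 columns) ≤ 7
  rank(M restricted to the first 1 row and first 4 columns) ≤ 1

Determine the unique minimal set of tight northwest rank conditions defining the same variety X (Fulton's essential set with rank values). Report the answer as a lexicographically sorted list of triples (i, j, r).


The tightest implied rank at each (i,j), from the 28 conditions:

  row 1: 1, 1, 1, 1, 1, 1, 1, 1, 1
  row 2: 1, 1, 2, 2, 2, 2, 2, 2, 2
  row 3: 1, 1, 2, 2, 3, 3, 3, 3, 3
  row 4: 1, 1, 2, 2, 3, 3, 4, 4, 4
  row 5: 1, 1, 2, 2, 3, 4, 5, 5, 5
  row 6: 1, 1, 2, 3, 4, 5, 6, 6, 6
  row 7: 1, 2, 3, 4, 5, 6, 7, 7, 7
  row 8: 1, 2, 3, 4, 5, 6, 7, 7, 8
  row 9: 1, 2, 3, 4, 5, 6, 7, 8, 9

so w = (1, 3, 5, 7, 6, 4, 2, 9, 8).

Rothe diagram D(w) (10 cells), 4 SE-corners (essential conditions):

[(4, 6, 3), (5, 4, 2), (6, 2, 1), (8, 8, 7)]


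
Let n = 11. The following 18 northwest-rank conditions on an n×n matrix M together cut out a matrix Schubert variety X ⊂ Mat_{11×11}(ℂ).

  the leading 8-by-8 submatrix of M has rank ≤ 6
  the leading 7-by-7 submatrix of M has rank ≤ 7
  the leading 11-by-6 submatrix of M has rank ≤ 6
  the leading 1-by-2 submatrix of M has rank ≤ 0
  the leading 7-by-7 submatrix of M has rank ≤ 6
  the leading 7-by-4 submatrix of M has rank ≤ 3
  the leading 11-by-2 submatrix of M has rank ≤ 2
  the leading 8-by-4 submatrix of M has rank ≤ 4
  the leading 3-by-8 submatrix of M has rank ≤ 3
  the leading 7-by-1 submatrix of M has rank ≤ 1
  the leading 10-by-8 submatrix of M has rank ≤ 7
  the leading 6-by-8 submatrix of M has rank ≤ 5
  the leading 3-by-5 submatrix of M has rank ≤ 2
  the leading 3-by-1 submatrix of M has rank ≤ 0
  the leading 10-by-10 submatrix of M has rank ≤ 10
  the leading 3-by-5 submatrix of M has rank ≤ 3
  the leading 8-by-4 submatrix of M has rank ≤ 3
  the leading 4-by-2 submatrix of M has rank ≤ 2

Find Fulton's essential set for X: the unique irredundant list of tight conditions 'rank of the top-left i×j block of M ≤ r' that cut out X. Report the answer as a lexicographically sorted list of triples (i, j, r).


Computing R[i][j] = min implied NW-rank bound (n=11, 18 conditions):

  i=1: 0 0 1 1 1 1 1 1 1 1 1
  i=2: 0 1 2 2 2 2 2 2 2 2 2
  i=3: 0 1 2 2 2 3 3 3 3 3 3
  i=4: 1 2 3 3 3 4 4 4 4 4 4
  i=5: 1 2 3 3 4 5 5 5 5 5 5
  i=6: 1 2 3 3 4 5 5 5 6 6 6
  i=7: 1 2 3 3 4 5 6 6 7 7 7
  i=8: 1 2 3 3 4 5 6 6 7 8 8
  i=9: 1 2 3 4 5 6 7 7 8 9 9
  i=10: 1 2 3 4 5 6 7 7 8 9 10
  i=11: 1 2 3 4 5 6 7 8 9 10 11

reading off 1-entries of Δ²R: w = (3, 2, 6, 1, 5, 9, 7, 10, 4, 11, 8).

|D(w)|=14, |Ess(w)|=7:

[(1, 2, 0), (3, 1, 0), (3, 5, 2), (6, 8, 5), (8, 4, 3), (8, 8, 6), (10, 8, 7)]


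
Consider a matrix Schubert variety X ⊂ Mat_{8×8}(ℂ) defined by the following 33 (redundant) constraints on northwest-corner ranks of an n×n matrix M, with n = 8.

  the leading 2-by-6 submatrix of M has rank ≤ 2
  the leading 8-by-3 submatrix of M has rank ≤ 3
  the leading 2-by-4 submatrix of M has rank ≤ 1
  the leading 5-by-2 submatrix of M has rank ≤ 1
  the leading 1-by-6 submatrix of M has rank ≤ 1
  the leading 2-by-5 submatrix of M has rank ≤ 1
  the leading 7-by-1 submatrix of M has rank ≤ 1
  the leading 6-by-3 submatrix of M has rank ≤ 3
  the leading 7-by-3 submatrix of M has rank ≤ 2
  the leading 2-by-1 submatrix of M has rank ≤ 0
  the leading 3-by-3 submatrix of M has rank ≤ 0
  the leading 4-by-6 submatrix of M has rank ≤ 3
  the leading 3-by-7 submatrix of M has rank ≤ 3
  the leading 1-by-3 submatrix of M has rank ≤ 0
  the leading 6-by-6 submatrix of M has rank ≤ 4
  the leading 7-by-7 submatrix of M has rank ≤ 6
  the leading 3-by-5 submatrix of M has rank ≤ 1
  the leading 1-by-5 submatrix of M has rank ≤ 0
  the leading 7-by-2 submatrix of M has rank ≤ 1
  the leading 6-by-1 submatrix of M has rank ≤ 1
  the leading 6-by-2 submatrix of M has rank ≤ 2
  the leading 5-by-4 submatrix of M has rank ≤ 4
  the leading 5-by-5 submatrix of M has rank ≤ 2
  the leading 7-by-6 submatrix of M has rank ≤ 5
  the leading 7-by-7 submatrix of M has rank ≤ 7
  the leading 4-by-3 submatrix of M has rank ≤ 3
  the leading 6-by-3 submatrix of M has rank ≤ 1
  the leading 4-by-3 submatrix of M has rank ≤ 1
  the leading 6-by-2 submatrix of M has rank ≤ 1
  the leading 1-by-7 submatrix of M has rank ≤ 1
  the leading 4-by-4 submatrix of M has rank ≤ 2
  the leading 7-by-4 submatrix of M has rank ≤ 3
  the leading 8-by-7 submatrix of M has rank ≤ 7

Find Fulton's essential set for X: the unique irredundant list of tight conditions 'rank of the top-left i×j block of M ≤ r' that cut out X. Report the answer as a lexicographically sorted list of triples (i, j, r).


Reconstructing r_w from the 33 given conditions:

  R[1]: 0, 0, 0, 0, 0, 1, 1, 1
  R[2]: 0, 0, 0, 1, 1, 2, 2, 2
  R[3]: 0, 0, 0, 1, 1, 2, 3, 3
  R[4]: 1, 1, 1, 2, 2, 3, 4, 4
  R[5]: 1, 1, 1, 2, 2, 3, 4, 5
  R[6]: 1, 1, 1, 2, 3, 4, 5, 6
  R[7]: 1, 1, 2, 3, 4, 5, 6, 7
  R[8]: 1, 2, 3, 4, 5, 6, 7, 8

hence w(1..8) = (6, 4, 7, 1, 8, 5, 3, 2).

Rothe diagram D(w) (18 cells), 6 SE-corners (essential conditions):

[(1, 5, 0), (3, 3, 0), (3, 5, 1), (5, 5, 2), (6, 3, 1), (7, 2, 1)]


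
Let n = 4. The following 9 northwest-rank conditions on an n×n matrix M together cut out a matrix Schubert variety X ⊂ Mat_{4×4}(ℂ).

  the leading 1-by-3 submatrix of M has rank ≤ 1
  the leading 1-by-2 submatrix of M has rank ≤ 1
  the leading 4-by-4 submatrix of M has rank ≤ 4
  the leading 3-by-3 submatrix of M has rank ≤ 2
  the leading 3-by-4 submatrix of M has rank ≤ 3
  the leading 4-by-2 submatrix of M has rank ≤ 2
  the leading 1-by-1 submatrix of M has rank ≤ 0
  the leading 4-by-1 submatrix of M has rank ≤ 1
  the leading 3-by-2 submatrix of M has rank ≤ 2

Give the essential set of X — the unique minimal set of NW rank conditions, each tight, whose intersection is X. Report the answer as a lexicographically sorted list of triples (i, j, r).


Rank table r_w(4×4) implied by the 9 constraints:

  i=1: 0 1 1 1
  i=2: 1 2 2 2
  i=3: 1 2 2 3
  i=4: 1 2 3 4

so w = (2, 1, 4, 3).

D(w) has 2 cells with 2 SE-corners; essential set:

[(1, 1, 0), (3, 3, 2)]


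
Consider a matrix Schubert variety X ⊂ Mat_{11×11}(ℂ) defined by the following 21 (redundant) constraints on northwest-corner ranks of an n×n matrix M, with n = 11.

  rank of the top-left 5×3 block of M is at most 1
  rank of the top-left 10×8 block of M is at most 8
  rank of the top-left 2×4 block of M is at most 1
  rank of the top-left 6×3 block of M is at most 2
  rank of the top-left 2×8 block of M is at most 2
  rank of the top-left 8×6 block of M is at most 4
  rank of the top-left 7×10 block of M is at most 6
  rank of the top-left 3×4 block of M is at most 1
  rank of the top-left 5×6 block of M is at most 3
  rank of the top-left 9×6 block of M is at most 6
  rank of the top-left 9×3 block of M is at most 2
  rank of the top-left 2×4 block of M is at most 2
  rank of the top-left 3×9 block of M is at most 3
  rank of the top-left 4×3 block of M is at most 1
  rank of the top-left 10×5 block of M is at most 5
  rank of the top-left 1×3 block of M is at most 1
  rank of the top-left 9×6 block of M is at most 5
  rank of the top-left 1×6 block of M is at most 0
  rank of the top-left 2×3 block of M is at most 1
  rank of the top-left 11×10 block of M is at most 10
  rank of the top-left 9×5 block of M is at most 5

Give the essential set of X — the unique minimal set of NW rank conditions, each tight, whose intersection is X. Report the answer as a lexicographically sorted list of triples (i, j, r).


Rank table r_w(11×11) implied by the 21 constraints:

  i=1: 0 | 0 | 0 | 0 | 0 | 0 | 1 | 1 | 1 | 1 | 1
  i=2: 1 | 1 | 1 | 1 | 1 | 1 | 2 | 2 | 2 | 2 | 2
  i=3: 1 | 1 | 1 | 1 | 2 | 2 | 3 | 3 | 3 | 3 | 3
  i=4: 1 | 1 | 1 | 2 | 3 | 3 | 4 | 4 | 4 | 4 | 4
  i=5: 1 | 1 | 1 | 2 | 3 | 3 | 4 | 5 | 5 | 5 | 5
  i=6: 1 | 2 | 2 | 3 | 4 | 4 | 5 | 6 | 6 | 6 | 6
  i=7: 1 | 2 | 2 | 3 | 4 | 4 | 5 | 6 | 6 | 6 | 7
  i=8: 1 | 2 | 2 | 3 | 4 | 4 | 5 | 6 | 7 | 7 | 8
  i=9: 1 | 2 | 2 | 3 | 4 | 5 | 6 | 7 | 8 | 8 | 9
  i=10: 1 | 2 | 3 | 4 | 5 | 6 | 7 | 8 | 9 | 9 | 10
  i=11: 1 | 2 | 3 | 4 | 5 | 6 | 7 | 8 | 9 | 10 | 11

giving w = (7, 1, 5, 4, 8, 2, 11, 9, 6, 3, 10) via Δ²R.

Fulton essential set (7 of the 21 Rothe cells):

[(1, 6, 0), (3, 4, 1), (5, 3, 1), (5, 6, 3), (7, 10, 6), (8, 6, 4), (9, 3, 2)]


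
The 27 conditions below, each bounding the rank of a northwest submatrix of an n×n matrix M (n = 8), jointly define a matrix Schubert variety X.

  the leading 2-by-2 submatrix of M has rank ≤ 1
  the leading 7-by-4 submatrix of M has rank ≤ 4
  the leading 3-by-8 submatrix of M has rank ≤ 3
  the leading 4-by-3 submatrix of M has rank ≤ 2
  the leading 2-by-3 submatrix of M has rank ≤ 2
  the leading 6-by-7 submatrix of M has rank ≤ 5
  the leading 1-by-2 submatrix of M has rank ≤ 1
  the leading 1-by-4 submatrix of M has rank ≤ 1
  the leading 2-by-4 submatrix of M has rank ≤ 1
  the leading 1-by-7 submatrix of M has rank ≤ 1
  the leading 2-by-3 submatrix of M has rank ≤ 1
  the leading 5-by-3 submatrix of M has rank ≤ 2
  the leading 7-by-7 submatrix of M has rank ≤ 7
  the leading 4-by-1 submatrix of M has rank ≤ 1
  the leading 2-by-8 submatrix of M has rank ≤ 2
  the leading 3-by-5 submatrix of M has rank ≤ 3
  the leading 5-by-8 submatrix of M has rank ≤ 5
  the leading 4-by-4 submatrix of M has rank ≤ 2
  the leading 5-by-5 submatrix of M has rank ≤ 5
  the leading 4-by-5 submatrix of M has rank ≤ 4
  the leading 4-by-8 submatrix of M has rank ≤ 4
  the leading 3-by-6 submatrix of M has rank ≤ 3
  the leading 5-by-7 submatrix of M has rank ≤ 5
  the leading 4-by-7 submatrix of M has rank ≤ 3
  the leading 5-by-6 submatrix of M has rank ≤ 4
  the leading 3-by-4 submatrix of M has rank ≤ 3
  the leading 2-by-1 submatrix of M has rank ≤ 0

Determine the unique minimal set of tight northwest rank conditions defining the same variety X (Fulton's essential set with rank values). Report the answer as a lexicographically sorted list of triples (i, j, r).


Reconstructing r_w from the 27 given conditions:

  0 | 1 | 1 | 1 | 1 | 1 | 1 | 1
  0 | 1 | 1 | 1 | 2 | 2 | 2 | 2
  1 | 2 | 2 | 2 | 3 | 3 | 3 | 3
  1 | 2 | 2 | 2 | 3 | 3 | 3 | 4
  1 | 2 | 2 | 3 | 4 | 4 | 4 | 5
  1 | 2 | 3 | 4 | 5 | 5 | 5 | 6
  1 | 2 | 3 | 4 | 5 | 6 | 6 | 7
  1 | 2 | 3 | 4 | 5 | 6 | 7 | 8

so w = (2, 5, 1, 8, 4, 3, 6, 7).

D(w) has 9 cells with 5 SE-corners; essential set:

[(2, 1, 0), (2, 4, 1), (4, 4, 2), (4, 7, 3), (5, 3, 2)]


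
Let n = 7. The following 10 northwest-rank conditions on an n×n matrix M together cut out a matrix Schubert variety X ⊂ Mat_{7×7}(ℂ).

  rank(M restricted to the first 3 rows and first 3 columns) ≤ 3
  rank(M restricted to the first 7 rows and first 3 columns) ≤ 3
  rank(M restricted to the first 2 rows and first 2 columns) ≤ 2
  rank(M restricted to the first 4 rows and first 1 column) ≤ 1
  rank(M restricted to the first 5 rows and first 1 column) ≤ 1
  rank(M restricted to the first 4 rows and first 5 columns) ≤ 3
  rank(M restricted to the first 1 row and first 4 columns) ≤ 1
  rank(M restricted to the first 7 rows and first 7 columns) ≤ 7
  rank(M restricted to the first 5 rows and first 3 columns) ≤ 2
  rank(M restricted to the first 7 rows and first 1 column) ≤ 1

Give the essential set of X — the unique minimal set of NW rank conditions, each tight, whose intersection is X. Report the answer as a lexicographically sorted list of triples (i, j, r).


The tightest implied rank at each (i,j), from the 10 conditions:

  R[1]: 1, 1, 1, 1, 1, 1, 1
  R[2]: 1, 2, 2, 2, 2, 2, 2
  R[3]: 1, 2, 2, 3, 3, 3, 3
  R[4]: 1, 2, 2, 3, 3, 4, 4
  R[5]: 1, 2, 2, 3, 4, 5, 5
  R[6]: 1, 2, 3, 4, 5, 6, 6
  R[7]: 1, 2, 3, 4, 5, 6, 7

reading off 1-entries of Δ²R: w = (1, 2, 4, 6, 5, 3, 7).

2 SE-corners of the 4-cell Rothe diagram give Ess(w):

[(4, 5, 3), (5, 3, 2)]


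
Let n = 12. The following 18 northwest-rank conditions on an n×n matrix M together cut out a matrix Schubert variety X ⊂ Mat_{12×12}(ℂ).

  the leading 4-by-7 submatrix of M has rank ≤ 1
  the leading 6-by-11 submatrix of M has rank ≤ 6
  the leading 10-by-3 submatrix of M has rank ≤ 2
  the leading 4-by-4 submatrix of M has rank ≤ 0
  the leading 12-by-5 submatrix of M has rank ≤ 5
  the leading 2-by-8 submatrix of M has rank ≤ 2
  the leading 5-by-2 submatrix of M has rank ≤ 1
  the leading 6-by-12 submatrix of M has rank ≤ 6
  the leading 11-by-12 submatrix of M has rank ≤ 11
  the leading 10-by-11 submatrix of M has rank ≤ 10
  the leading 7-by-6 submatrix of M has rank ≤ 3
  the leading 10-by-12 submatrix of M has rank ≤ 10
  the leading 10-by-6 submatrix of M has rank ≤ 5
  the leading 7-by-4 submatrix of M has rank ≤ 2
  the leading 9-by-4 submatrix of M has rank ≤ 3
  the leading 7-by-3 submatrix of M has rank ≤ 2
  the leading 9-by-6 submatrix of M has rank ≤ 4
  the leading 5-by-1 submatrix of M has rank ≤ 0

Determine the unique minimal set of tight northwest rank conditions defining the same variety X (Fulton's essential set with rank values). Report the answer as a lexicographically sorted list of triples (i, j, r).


Propagating the 18 rank bounds to every northwest block:

  R[1]: 0 0 0 0 1 1 1 1 1 1 1 1
  R[2]: 0 0 0 0 1 1 1 2 2 2 2 2
  R[3]: 0 0 0 0 1 1 1 2 3 3 3 3
  R[4]: 0 0 0 0 1 1 1 2 3 4 4 4
  R[5]: 0 1 1 1 2 2 2 3 4 5 5 5
  R[6]: 1 2 2 2 3 3 3 4 5 6 6 6
  R[7]: 1 2 2 2 3 3 4 5 6 7 7 7
  R[8]: 1 2 2 3 4 4 5 6 7 8 8 8
  R[9]: 1 2 2 3 4 4 5 6 7 8 9 9
  R[10]: 1 2 2 3 4 5 6 7 8 9 10 10
  R[11]: 1 2 3 4 5 6 7 8 9 10 11 11
  R[12]: 1 2 3 4 5 6 7 8 9 10 11 12

reading off 1-entries of Δ²R: w = (5, 8, 9, 10, 2, 1, 7, 4, 11, 6, 3, 12).

Rothe diagram D(w) (30 cells), 7 SE-corners (essential conditions):

[(4, 4, 0), (4, 7, 1), (5, 1, 0), (7, 4, 2), (7, 6, 3), (9, 6, 4), (10, 3, 2)]


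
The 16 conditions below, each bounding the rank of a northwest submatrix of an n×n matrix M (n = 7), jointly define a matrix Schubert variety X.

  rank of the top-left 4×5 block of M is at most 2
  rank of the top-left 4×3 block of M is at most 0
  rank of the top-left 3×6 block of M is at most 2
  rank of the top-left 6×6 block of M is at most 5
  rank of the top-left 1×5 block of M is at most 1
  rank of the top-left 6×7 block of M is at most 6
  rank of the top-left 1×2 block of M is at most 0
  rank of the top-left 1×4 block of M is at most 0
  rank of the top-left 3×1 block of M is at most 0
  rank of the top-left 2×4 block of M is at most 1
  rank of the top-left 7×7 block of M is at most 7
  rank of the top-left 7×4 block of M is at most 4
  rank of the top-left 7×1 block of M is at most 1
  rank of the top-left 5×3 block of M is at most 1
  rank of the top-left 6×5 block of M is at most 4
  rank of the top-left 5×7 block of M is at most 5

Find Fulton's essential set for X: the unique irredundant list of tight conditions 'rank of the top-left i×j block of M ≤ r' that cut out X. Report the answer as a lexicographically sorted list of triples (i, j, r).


The tightest implied rank at each (i,j), from the 16 conditions:

  i=1: 0 | 0 | 0 | 0 | 1 | 1 | 1
  i=2: 0 | 0 | 0 | 1 | 2 | 2 | 2
  i=3: 0 | 0 | 0 | 1 | 2 | 2 | 3
  i=4: 0 | 0 | 0 | 1 | 2 | 3 | 4
  i=5: 1 | 1 | 1 | 2 | 3 | 4 | 5
  i=6: 1 | 2 | 2 | 3 | 4 | 5 | 6
  i=7: 1 | 2 | 3 | 4 | 5 | 6 | 7

second differences of R give the permutation w = (5, 4, 7, 6, 1, 2, 3).

|D(w)|=14, |Ess(w)|=3:

[(1, 4, 0), (3, 6, 2), (4, 3, 0)]


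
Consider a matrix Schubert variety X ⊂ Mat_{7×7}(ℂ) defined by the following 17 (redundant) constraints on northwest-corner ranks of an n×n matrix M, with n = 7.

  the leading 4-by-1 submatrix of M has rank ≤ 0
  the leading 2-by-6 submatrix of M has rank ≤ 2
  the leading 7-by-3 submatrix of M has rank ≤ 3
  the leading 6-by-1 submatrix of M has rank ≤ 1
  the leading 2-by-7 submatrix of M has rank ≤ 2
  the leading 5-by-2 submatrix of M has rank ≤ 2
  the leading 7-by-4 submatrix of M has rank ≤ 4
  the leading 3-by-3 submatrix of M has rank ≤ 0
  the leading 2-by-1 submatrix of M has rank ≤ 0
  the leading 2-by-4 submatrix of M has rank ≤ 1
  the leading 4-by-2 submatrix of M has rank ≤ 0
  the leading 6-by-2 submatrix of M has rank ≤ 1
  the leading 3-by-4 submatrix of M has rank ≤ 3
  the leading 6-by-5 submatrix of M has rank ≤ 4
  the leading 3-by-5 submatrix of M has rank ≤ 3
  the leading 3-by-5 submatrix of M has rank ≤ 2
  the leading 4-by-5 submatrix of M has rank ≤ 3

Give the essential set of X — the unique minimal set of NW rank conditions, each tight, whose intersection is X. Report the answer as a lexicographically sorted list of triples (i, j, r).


Reconstructing r_w from the 17 given conditions:

  R[1]: 0 | 0 | 0 | 1 | 1 | 1 | 1
  R[2]: 0 | 0 | 0 | 1 | 2 | 2 | 2
  R[3]: 0 | 0 | 0 | 1 | 2 | 3 | 3
  R[4]: 0 | 0 | 1 | 2 | 3 | 4 | 4
  R[5]: 1 | 1 | 2 | 3 | 4 | 5 | 5
  R[6]: 1 | 1 | 2 | 3 | 4 | 5 | 6
  R[7]: 1 | 2 | 3 | 4 | 5 | 6 | 7

so w = (4, 5, 6, 3, 1, 7, 2).

3 SE-corners of the 12-cell Rothe diagram give Ess(w):

[(3, 3, 0), (4, 2, 0), (6, 2, 1)]


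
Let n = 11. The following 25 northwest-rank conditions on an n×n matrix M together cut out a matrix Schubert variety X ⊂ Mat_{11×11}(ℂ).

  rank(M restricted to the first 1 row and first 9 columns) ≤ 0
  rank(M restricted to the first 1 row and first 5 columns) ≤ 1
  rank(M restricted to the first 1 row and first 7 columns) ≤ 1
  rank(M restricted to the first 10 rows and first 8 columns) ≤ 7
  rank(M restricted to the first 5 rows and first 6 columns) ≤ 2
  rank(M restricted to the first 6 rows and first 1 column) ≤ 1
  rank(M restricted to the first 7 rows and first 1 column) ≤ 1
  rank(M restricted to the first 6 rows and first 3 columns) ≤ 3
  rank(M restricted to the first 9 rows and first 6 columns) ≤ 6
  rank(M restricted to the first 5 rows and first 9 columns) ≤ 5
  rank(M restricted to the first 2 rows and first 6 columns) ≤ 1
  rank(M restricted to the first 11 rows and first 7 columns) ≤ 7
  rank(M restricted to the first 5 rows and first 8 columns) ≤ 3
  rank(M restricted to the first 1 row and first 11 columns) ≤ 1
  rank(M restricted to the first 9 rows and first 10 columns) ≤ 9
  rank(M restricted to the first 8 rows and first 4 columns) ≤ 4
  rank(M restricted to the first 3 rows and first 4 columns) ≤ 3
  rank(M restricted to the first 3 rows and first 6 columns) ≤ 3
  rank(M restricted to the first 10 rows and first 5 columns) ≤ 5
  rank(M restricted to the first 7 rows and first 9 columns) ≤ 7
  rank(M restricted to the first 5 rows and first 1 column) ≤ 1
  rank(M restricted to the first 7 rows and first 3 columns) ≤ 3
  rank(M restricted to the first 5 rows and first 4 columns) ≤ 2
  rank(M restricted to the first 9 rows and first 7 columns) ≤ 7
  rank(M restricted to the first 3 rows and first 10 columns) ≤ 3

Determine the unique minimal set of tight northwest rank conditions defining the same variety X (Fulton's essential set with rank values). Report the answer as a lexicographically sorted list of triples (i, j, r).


Rank table r_w(11×11) implied by the 25 constraints:

  row 1: 0  0  0  0  0  0  0  0  0  1  1
  row 2: 1  1  1  1  1  1  1  1  1  2  2
  row 3: 1  2  2  2  2  2  2  2  2  3  3
  row 4: 1  2  2  2  2  2  3  3  3  4  4
  row 5: 1  2  2  2  2  2  3  3  4  5  5
  row 6: 1  2  3  3  3  3  4  4  5  6  6
  row 7: 1  2  3  4  4  4  5  5  6  7  7
  row 8: 1  2  3  4  5  5  6  6  7  8  8
  row 9: 1  2  3  4  5  6  7  7  8  9  9
  row 10: 1  2  3  4  5  6  7  7  8  9  10
  row 11: 1  2  3  4  5  6  7  8  9  10  11

hence w(1..11) = (10, 1, 2, 7, 9, 3, 4, 5, 6, 11, 8).

Rothe diagram D(w) (19 cells), 4 SE-corners (essential conditions):

[(1, 9, 0), (5, 6, 2), (5, 8, 3), (10, 8, 7)]


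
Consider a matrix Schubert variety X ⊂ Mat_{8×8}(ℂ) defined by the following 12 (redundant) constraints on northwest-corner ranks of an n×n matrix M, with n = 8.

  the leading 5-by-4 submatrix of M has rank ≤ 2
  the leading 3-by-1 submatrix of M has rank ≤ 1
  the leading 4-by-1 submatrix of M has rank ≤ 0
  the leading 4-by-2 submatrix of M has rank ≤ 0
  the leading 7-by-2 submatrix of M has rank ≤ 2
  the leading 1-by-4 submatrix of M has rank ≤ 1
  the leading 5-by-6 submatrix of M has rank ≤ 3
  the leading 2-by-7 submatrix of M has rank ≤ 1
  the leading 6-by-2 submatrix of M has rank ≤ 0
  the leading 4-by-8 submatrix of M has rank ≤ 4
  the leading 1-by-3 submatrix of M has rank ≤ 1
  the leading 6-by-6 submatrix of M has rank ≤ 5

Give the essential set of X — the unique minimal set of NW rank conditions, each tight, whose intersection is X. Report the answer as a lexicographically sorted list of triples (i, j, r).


Recovering R(i,j) via the rank-extension bound from the 12 conditions:

  R[1]: 0 | 0 | 1 | 1 | 1 | 1 | 1 | 1
  R[2]: 0 | 0 | 1 | 1 | 1 | 1 | 1 | 2
  R[3]: 0 | 0 | 1 | 2 | 2 | 2 | 2 | 3
  R[4]: 0 | 0 | 1 | 2 | 3 | 3 | 3 | 4
  R[5]: 0 | 0 | 1 | 2 | 3 | 3 | 4 | 5
  R[6]: 0 | 0 | 1 | 2 | 3 | 4 | 5 | 6
  R[7]: 1 | 1 | 2 | 3 | 4 | 5 | 6 | 7
  R[8]: 1 | 2 | 3 | 4 | 5 | 6 | 7 | 8

so w = (3, 8, 4, 5, 7, 6, 1, 2).

|D(w)|=17, |Ess(w)|=3:

[(2, 7, 1), (5, 6, 3), (6, 2, 0)]


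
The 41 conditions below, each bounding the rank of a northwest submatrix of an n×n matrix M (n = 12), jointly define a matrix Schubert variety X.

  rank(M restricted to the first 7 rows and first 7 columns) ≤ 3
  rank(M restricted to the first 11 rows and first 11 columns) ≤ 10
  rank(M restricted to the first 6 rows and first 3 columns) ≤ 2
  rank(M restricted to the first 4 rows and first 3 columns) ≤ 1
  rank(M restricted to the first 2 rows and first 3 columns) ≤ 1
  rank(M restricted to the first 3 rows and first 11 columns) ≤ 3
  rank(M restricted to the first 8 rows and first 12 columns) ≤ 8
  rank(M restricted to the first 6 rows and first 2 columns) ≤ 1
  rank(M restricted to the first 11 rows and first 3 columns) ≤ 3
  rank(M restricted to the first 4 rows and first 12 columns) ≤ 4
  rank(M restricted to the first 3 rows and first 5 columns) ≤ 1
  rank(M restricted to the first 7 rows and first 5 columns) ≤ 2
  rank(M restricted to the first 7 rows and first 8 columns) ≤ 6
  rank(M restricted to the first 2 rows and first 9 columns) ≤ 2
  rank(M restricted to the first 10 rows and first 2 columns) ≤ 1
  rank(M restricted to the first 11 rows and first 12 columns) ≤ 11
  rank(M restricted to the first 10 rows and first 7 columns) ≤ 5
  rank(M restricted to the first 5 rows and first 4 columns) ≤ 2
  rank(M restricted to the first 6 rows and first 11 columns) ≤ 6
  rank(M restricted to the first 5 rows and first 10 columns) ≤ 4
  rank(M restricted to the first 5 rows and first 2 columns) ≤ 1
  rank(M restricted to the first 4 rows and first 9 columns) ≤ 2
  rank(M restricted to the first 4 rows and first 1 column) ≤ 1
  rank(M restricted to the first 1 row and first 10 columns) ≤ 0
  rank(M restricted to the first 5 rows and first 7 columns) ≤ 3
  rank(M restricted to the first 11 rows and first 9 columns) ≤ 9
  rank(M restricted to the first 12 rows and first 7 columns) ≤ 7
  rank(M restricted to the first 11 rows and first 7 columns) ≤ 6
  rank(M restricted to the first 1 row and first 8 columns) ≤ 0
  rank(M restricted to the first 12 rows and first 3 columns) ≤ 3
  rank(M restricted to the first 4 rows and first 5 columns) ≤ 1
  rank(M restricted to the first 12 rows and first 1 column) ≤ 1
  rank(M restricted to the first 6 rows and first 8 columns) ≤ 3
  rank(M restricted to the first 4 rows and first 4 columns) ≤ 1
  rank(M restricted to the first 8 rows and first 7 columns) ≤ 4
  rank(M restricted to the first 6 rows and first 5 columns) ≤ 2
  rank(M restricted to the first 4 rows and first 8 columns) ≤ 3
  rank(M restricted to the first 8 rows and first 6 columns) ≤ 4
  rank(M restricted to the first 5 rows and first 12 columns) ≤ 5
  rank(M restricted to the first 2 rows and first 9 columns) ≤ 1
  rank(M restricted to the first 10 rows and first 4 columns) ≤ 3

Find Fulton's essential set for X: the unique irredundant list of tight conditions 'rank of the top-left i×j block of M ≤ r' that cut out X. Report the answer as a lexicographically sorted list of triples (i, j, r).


Computing R[i][j] = min implied NW-rank bound (n=12, 41 conditions):

  R[1]: 0 | 0 | 0 | 0 | 0 | 0 | 0 | 0 | 0 | 0 | 1 | 1
  R[2]: 1 | 1 | 1 | 1 | 1 | 1 | 1 | 1 | 1 | 1 | 2 | 2
  R[3]: 1 | 1 | 1 | 1 | 1 | 2 | 2 | 2 | 2 | 2 | 3 | 3
  R[4]: 1 | 1 | 1 | 1 | 1 | 2 | 2 | 2 | 2 | 3 | 4 | 4
  R[5]: 1 | 1 | 2 | 2 | 2 | 3 | 3 | 3 | 3 | 4 | 5 | 5
  R[6]: 1 | 1 | 2 | 2 | 2 | 3 | 3 | 3 | 4 | 5 | 6 | 6
  R[7]: 1 | 1 | 2 | 2 | 2 | 3 | 3 | 4 | 5 | 6 | 7 | 7
  R[8]: 1 | 1 | 2 | 3 | 3 | 4 | 4 | 5 | 6 | 7 | 8 | 8
  R[9]: 1 | 1 | 2 | 3 | 4 | 5 | 5 | 6 | 7 | 8 | 9 | 9
  R[10]: 1 | 1 | 2 | 3 | 4 | 5 | 5 | 6 | 7 | 8 | 9 | 10
  R[11]: 1 | 2 | 3 | 4 | 5 | 6 | 6 | 7 | 8 | 9 | 10 | 11
  R[12]: 1 | 2 | 3 | 4 | 5 | 6 | 7 | 8 | 9 | 10 | 11 | 12

giving w = (11, 1, 6, 10, 3, 9, 8, 4, 5, 12, 2, 7) via Δ²R.

Fulton essential set (8 of the 35 Rothe cells):

[(1, 10, 0), (4, 5, 1), (4, 9, 2), (6, 8, 3), (7, 5, 2), (7, 7, 3), (10, 2, 1), (10, 7, 5)]


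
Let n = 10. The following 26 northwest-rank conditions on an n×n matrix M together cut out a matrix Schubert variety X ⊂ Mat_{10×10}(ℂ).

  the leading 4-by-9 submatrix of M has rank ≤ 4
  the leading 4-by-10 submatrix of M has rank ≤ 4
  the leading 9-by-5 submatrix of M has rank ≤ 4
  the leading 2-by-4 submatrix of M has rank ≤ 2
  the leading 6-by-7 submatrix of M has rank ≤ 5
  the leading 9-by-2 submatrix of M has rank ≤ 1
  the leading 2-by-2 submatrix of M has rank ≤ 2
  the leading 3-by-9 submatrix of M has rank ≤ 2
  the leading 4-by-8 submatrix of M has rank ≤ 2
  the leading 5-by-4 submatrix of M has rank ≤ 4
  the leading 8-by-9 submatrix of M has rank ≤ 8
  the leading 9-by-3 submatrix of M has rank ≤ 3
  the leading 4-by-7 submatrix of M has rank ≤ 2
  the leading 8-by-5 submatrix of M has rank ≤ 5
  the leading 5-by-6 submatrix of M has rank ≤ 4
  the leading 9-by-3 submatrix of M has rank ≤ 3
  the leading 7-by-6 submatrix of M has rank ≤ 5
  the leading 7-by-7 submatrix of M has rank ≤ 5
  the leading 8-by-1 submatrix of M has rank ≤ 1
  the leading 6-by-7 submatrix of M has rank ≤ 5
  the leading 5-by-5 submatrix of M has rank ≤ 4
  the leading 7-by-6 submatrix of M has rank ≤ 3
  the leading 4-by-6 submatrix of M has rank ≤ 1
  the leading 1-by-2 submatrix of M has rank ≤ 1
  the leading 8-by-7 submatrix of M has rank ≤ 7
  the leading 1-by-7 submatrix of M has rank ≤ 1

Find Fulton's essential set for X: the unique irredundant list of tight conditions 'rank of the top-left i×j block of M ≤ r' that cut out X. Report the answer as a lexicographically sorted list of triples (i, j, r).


Reconstructing r_w from the 26 given conditions:

  1  1  1  1  1  1  1  1  1  1
  1  1  1  1  1  1  2  2  2  2
  1  1  1  1  1  1  2  2  2  3
  1  1  1  1  1  1  2  2  3  4
  1  1  2  2  2  2  3  3  4  5
  1  1  2  3  3  3  4  4  5  6
  1  1  2  3  3  3  4  5  6  7
  1  1  2  3  4  4  5  6  7  8
  1  1  2  3  4  5  6  7  8  9
  1  2  3  4  5  6  7  8  9  10

giving w = (1, 7, 10, 9, 3, 4, 8, 5, 6, 2) via Δ²R.

5 SE-corners of the 25-cell Rothe diagram give Ess(w):

[(3, 9, 2), (4, 6, 1), (4, 8, 2), (7, 6, 3), (9, 2, 1)]


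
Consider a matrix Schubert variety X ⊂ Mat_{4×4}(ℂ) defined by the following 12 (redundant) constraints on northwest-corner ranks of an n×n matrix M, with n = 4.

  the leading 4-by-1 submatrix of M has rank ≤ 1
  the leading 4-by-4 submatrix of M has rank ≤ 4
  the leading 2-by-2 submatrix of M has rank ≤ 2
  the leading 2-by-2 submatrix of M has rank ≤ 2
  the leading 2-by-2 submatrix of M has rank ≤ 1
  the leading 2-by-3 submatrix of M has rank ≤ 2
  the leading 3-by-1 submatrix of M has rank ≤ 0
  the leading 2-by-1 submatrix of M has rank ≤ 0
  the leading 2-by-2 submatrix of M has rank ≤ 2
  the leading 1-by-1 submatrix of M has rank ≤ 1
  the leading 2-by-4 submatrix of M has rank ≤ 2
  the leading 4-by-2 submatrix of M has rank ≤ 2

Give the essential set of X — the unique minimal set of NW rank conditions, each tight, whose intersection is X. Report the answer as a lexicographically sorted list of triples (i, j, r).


The tightest implied rank at each (i,j), from the 12 conditions:

  0 | 1 | 1 | 1
  0 | 1 | 2 | 2
  0 | 1 | 2 | 3
  1 | 2 | 3 | 4

the unique w with this rank table is (2, 3, 4, 1).

Fulton essential set (1 of the 3 Rothe cells):

[(3, 1, 0)]


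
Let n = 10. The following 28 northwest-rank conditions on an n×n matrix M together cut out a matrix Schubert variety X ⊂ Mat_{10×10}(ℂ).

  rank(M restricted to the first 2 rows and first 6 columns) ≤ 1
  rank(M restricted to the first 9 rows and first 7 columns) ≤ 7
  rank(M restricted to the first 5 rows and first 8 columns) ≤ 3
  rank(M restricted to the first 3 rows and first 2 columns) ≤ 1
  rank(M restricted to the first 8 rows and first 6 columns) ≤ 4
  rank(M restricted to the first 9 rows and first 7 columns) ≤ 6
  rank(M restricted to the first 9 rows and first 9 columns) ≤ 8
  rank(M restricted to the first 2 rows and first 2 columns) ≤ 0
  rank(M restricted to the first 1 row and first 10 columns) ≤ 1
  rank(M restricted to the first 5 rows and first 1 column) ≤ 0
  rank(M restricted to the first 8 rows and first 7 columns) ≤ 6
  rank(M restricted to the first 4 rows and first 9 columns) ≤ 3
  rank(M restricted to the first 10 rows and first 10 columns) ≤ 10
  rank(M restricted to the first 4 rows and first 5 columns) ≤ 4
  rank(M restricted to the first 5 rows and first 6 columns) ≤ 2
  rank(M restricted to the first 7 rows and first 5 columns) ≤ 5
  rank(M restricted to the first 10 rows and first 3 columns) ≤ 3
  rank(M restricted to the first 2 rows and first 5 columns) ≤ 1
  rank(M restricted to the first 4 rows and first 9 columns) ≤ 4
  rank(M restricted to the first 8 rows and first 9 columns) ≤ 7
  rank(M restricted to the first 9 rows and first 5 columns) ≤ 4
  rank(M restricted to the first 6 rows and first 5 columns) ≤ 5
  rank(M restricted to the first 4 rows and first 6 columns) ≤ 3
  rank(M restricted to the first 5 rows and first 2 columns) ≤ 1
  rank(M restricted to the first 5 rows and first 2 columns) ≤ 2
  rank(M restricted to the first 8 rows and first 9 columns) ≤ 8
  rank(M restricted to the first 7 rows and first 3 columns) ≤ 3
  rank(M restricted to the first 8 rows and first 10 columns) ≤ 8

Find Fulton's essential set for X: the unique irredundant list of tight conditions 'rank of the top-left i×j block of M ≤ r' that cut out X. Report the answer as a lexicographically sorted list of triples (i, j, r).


Propagating the 28 rank bounds to every northwest block:

  R[1]: 0  0  1  1  1  1  1  1  1  1
  R[2]: 0  0  1  1  1  1  2  2  2  2
  R[3]: 0  1  2  2  2  2  3  3  3  3
  R[4]: 0  1  2  2  2  2  3  3  3  4
  R[5]: 0  1  2  2  2  2  3  3  4  5
  R[6]: 1  2  3  3  3  3  4  4  5  6
  R[7]: 1  2  3  4  4  4  5  5  6  7
  R[8]: 1  2  3  4  4  4  5  6  7  8
  R[9]: 1  2  3  4  4  5  6  7  8  9
  R[10]: 1  2  3  4  5  6  7  8  9  10

second differences of R give the permutation w = (3, 7, 2, 10, 9, 1, 4, 8, 6, 5).

Fulton essential set (8 of the 22 Rothe cells):

[(2, 2, 0), (2, 6, 1), (4, 9, 3), (5, 1, 0), (5, 6, 2), (5, 8, 3), (8, 6, 4), (9, 5, 4)]


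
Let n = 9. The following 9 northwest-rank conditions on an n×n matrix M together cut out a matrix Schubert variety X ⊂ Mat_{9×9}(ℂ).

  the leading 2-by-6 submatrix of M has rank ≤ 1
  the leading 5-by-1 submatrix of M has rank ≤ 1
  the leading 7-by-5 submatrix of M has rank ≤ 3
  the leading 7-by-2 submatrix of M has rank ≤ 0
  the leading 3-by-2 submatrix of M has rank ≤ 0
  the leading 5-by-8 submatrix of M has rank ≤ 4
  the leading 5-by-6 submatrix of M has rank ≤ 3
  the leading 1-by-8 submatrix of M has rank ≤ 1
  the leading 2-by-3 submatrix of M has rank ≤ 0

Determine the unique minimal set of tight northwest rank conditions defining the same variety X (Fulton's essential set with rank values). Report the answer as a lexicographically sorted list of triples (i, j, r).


Reconstructing r_w from the 9 given conditions:

  0, 0, 0, 1, 1, 1, 1, 1, 1
  0, 0, 0, 1, 1, 1, 2, 2, 2
  0, 0, 1, 2, 2, 2, 3, 3, 3
  0, 0, 1, 2, 3, 3, 4, 4, 4
  0, 0, 1, 2, 3, 3, 4, 4, 5
  0, 0, 1, 2, 3, 4, 5, 5, 6
  0, 0, 1, 2, 3, 4, 5, 6, 7
  1, 1, 2, 3, 4, 5, 6, 7, 8
  1, 2, 3, 4, 5, 6, 7, 8, 9

the unique w with this rank table is (4, 7, 3, 5, 9, 6, 8, 1, 2).

ℓ(w)=20; the 5 essential cells (i,j,r):

[(2, 3, 0), (2, 6, 1), (5, 6, 3), (5, 8, 4), (7, 2, 0)]


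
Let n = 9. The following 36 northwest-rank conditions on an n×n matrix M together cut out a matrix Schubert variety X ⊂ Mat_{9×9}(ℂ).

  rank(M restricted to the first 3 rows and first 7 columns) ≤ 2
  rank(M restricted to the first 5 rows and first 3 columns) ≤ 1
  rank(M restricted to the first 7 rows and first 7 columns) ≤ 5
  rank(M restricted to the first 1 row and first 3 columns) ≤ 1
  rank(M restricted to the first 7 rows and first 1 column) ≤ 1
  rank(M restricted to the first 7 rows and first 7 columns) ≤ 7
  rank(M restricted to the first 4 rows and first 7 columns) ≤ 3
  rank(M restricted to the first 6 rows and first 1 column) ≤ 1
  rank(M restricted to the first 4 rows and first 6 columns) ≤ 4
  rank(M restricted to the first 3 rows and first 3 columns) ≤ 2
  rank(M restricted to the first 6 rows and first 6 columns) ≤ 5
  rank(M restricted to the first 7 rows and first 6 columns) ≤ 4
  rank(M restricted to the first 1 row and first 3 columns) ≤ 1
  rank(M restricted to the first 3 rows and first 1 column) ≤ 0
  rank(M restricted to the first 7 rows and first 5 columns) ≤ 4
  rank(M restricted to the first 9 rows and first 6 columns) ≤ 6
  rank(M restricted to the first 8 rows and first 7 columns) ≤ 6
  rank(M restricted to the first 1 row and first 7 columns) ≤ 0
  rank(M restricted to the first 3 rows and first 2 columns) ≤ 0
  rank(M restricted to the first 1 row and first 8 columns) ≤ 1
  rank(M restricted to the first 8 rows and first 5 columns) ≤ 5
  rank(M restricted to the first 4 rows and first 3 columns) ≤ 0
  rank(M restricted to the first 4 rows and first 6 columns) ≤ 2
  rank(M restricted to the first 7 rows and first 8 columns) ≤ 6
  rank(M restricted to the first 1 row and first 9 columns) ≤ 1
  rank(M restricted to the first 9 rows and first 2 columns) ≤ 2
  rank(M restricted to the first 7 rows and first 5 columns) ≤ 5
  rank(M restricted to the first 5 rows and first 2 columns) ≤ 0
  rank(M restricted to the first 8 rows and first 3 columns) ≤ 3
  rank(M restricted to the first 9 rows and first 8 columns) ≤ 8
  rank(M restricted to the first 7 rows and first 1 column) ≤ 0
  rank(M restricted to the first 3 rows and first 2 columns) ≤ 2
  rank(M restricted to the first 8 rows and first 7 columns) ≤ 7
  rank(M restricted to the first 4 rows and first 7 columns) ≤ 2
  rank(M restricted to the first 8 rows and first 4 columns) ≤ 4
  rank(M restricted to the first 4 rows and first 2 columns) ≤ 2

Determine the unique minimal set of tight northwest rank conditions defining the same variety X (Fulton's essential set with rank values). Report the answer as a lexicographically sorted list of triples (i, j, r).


Computing R[i][j] = min implied NW-rank bound (n=9, 36 conditions):

  i=1: 0, 0, 0, 0, 0, 0, 0, 1, 1
  i=2: 0, 0, 0, 1, 1, 1, 1, 2, 2
  i=3: 0, 0, 0, 1, 2, 2, 2, 3, 3
  i=4: 0, 0, 0, 1, 2, 2, 2, 3, 4
  i=5: 0, 0, 1, 2, 3, 3, 3, 4, 5
  i=6: 0, 1, 2, 3, 4, 4, 4, 5, 6
  i=7: 0, 1, 2, 3, 4, 4, 5, 6, 7
  i=8: 1, 2, 3, 4, 5, 5, 6, 7, 8
  i=9: 1, 2, 3, 4, 5, 6, 7, 8, 9

giving w = (8, 4, 5, 9, 3, 2, 7, 1, 6) via Δ²R.

6 SE-corners of the 23-cell Rothe diagram give Ess(w):

[(1, 7, 0), (4, 3, 0), (4, 7, 2), (5, 2, 0), (7, 1, 0), (7, 6, 4)]


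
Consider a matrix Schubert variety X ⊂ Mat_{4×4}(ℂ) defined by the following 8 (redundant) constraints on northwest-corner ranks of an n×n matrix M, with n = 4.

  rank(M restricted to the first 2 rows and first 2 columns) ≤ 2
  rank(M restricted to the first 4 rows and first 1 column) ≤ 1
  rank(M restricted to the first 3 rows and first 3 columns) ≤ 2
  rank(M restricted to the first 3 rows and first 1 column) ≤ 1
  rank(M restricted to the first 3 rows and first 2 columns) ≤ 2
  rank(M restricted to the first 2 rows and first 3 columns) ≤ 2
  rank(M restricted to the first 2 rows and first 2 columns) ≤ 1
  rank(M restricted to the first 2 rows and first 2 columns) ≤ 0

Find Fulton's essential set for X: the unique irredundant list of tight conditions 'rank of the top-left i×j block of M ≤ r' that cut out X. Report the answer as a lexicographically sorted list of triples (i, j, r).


Recovering R(i,j) via the rank-extension bound from the 8 conditions:

  row 1: 0 0 1 1
  row 2: 0 0 1 2
  row 3: 1 1 2 3
  row 4: 1 2 3 4

hence w(1..4) = (3, 4, 1, 2).

Fulton essential set (1 of the 4 Rothe cells):

[(2, 2, 0)]


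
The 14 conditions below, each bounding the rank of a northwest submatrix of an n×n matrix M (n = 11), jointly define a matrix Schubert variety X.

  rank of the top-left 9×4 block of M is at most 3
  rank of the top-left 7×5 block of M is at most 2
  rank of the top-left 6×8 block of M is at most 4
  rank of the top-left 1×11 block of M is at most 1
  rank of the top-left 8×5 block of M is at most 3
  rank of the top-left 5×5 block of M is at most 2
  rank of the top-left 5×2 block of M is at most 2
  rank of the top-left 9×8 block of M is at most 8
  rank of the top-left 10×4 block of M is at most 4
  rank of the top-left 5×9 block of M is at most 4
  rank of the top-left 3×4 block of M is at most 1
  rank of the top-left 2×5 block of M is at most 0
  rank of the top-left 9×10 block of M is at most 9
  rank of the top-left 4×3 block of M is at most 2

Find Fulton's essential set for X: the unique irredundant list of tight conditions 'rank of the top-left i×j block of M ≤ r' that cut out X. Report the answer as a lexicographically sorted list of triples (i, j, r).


Rank table r_w(11×11) implied by the 14 constraints:

  R[1]: 0, 0, 0, 0, 0, 1, 1, 1, 1, 1, 1
  R[2]: 0, 0, 0, 0, 0, 1, 2, 2, 2, 2, 2
  R[3]: 1, 1, 1, 1, 1, 2, 3, 3, 3, 3, 3
  R[4]: 1, 2, 2, 2, 2, 3, 4, 4, 4, 4, 4
  R[5]: 1, 2, 2, 2, 2, 3, 4, 4, 4, 5, 5
  R[6]: 1, 2, 2, 2, 2, 3, 4, 4, 5, 6, 6
  R[7]: 1, 2, 2, 2, 2, 3, 4, 5, 6, 7, 7
  R[8]: 1, 2, 3, 3, 3, 4, 5, 6, 7, 8, 8
  R[9]: 1, 2, 3, 3, 4, 5, 6, 7, 8, 9, 9
  R[10]: 1, 2, 3, 4, 5, 6, 7, 8, 9, 10, 10
  R[11]: 1, 2, 3, 4, 5, 6, 7, 8, 9, 10, 11

second differences of R give the permutation w = (6, 7, 1, 2, 10, 9, 8, 3, 5, 4, 11).

D(w) has 23 cells with 5 SE-corners; essential set:

[(2, 5, 0), (5, 9, 4), (6, 8, 4), (7, 5, 2), (9, 4, 3)]
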